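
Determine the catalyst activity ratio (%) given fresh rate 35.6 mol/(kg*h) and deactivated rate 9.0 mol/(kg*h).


Activity (%) = (rate_used / rate_fresh) * 100
rate_used = 9.0, rate_fresh = 35.6
= (9.0 / 35.6) * 100
= 0.2528 * 100 = 25.28

25.28 %


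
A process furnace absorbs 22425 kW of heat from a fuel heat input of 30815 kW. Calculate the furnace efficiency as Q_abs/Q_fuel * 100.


Furnace efficiency = Q_absorbed / Q_fuel * 100
= 22425 / 30815 * 100 = 72.77

72.77 %


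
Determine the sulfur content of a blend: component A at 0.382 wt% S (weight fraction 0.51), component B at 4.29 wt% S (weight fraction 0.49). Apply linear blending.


Linear sulfur blending: S_blend = x1*S1 + x2*S2
Contribution 1: 0.51 * 0.382 = 0.19482 wt%
Contribution 2: 0.49 * 4.29 = 2.1021 wt%
S_blend = 0.19482 + 2.1021 = 2.29692

2.29692 wt%


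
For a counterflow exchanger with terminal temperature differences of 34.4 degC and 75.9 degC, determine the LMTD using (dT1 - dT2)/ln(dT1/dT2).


LMTD = (dT1 - dT2) / ln(dT1/dT2)
= (34.4 - 75.9) / ln(34.4 / 75.9) = -41.5 / -0.79136 = 52.44

52.44 degC


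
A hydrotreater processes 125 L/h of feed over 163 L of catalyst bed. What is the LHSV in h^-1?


LHSV = volumetric feed rate / catalyst volume
= 125 L/h / 163 L
= 0.7669 h^-1

0.7669 h^-1


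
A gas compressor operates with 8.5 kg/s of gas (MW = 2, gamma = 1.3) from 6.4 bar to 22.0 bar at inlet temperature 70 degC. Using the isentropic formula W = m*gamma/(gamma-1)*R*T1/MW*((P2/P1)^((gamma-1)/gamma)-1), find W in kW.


Isentropic work: W = m*(gamma/(gamma-1))*(R*T1/MW)*((P2/P1)^((gamma-1)/gamma) - 1)
T1 = 70 + 273.15 = 343.15 K
Pressure ratio = 22.0 / 6.4 = 3.4375
Exponent = (1.3 - 1)/1.3 = 0.230769
(P2/P1)^exp - 1 = 3.4375^0.230769 - 1 = 0.329683
W = 8.5 * 1.3 / 0.3 * 8.314 * 343.15 / 2 * 0.329683 = 17320

17320 kW


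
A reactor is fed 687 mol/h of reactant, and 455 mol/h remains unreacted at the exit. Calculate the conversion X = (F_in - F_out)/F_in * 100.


X = (F_in - F_out) / F_in * 100
Moles reacted = 687 - 455 = 232
X = 232 / 687 * 100
= 0.3377 * 100
= 33.77 %

33.77 %


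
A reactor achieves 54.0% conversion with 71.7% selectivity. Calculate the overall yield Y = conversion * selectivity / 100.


Overall yield = conversion (%) * selectivity (%) / 100
Conversion = 54.0%, Selectivity = 71.7%
Y = 54.0 * 71.7 / 100
= 38.718 %

38.718 %


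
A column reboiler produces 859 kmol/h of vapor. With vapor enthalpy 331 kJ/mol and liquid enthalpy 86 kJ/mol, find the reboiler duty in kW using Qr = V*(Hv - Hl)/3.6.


Qr = 859 * (331 - 86) / 3.6 = 859 * 245 / 3.6 = 58460

58460 kW


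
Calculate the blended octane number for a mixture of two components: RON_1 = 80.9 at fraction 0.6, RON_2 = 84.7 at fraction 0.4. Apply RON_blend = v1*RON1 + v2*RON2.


Linear blending: RON_blend = sum(vi * RONi)
Contribution 1: 0.6 * 80.9 = 48.54
Contribution 2: 0.4 * 84.7 = 33.88
RON_blend = 48.54 + 33.88 = 82.42

82.42


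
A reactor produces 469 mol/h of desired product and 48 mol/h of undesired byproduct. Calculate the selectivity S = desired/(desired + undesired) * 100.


Selectivity = desired / (desired + undesired) * 100
Total products = 469 + 48 = 517 mol/h
S = 469 / 517 * 100
= 0.9072 * 100
= 90.72 %

90.72 %


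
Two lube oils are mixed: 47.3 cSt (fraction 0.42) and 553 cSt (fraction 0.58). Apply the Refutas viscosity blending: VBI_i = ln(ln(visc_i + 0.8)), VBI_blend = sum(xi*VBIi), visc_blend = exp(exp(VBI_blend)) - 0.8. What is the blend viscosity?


Refutas method: VBN_i = 14.534*ln(ln(visc_i + 0.8)) + 10.975, blended linearly by mass fraction; since VBN is linear in VBI_i = ln(ln(visc_i + 0.8)) and the fractions sum to 1, blend VBI directly: visc = exp(exp(VBI_blend)) - 0.8
VBI_1 = ln(ln(47.3 + 0.8)) = 1.3541
VBI_2 = ln(ln(553 + 0.8)) = 1.84321
VBI_blend = 0.42 * 1.3541 + 0.58 * 1.84321 = 1.63778
visc_blend = exp(exp(1.63778)) - 0.8 = 170.6

170.6 cSt


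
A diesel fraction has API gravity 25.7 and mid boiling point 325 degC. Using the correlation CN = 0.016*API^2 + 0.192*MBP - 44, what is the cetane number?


CN = 0.016 * 25.7^2 + 0.192 * 325 - 44
CN = 10.56784 + 62.4 - 44 = 28.96784

28.96784


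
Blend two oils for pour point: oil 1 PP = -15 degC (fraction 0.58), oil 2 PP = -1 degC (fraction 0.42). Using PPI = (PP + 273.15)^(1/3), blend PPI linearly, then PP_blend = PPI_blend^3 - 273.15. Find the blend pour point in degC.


PPI_1 = (-15 + 273.15)^(1/3) = 6.36733
PPI_2 = (-1 + 273.15)^(1/3) = 6.480414
PPI_blend = 0.58 * 6.36733 + 0.42 * 6.480414 = 6.414825
PP_blend = 6.414825^3 - 273.15 = 263.9699 - 273.15 = -9.18

-9.18 degC


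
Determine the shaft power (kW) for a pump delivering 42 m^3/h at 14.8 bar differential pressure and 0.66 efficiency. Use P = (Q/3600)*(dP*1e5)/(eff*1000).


Q = 42 / 3600 = 0.0116667 m^3/s
P = 0.0116667 * (14.8 * 1e5) / 0.66 / 1000 = 26.16

26.16 kW


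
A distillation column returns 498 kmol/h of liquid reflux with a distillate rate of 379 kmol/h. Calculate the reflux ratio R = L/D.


Reflux ratio definition: R = L / D (liquid returned / distillate withdrawn)
L = 498 kmol/h, D = 379 kmol/h
R = 498 / 379 = 1.314

1.314


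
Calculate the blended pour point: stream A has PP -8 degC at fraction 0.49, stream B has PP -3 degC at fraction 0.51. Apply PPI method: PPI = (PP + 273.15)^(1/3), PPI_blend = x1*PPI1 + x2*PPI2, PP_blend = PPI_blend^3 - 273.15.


PPI_1 = (-8 + 273.15)^(1/3) = 6.42437
PPI_2 = (-3 + 273.15)^(1/3) = 6.464501
PPI_blend = 0.49 * 6.42437 + 0.51 * 6.464501 = 6.444837
PP_blend = 6.444837^3 - 273.15 = 267.6923 - 273.15 = -5.46

-5.46 degC


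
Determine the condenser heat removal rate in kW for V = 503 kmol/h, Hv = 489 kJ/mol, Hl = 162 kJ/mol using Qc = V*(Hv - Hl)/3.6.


Qc = 503 * (489 - 162) / 3.6 = 503 * 327 / 3.6 = 45690

45690 kW


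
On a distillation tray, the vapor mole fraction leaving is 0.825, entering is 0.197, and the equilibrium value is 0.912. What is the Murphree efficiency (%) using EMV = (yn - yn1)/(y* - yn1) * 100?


Murphree vapor efficiency: EMV = (y_n - y_(n-1)) / (y*_n - y_(n-1)) * 100
EMV = (0.825 - 0.197) / (0.912 - 0.197) * 100 = 0.628 / 0.715 * 100 = 87.83

87.83 %


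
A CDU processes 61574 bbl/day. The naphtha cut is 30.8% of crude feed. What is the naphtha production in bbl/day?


Crude throughput = 61574 bbl/day
Fraction yield = 30.8%
yield = throughput * fraction / 100
yield = 61574 * 30.8 / 100 = 18964.792

18964.792 bbl/day


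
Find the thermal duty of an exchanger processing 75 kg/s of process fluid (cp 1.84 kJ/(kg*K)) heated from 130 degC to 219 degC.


Q = m_dot * cp * delta_T
delta_T = 219 - 130 = 89 K
Q = 75 * 1.84 * 89
= 138 * 89
= 12282 kW

12282 kW


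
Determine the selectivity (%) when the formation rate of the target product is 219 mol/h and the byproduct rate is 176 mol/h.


Selectivity = desired / (desired + undesired) * 100
Total products = 219 + 176 = 395 mol/h
S = 219 / 395 * 100
= 0.5544 * 100
= 55.44 %

55.44 %


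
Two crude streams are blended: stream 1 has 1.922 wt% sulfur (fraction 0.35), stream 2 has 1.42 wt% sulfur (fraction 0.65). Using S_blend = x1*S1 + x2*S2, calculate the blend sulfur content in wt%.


Linear sulfur blending: S_blend = x1*S1 + x2*S2
Contribution 1: 0.35 * 1.922 = 0.6727 wt%
Contribution 2: 0.65 * 1.42 = 0.923 wt%
S_blend = 0.6727 + 0.923 = 1.5957

1.5957 wt%


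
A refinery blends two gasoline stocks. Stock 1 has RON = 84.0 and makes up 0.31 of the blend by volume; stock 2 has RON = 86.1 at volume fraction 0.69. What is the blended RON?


Linear blending: RON_blend = sum(vi * RONi)
Contribution 1: 0.31 * 84.0 = 26.04
Contribution 2: 0.69 * 86.1 = 59.409
RON_blend = 26.04 + 59.409 = 85.449

85.449


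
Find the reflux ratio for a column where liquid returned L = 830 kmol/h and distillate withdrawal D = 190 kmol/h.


Reflux ratio definition: R = L / D (liquid returned / distillate withdrawn)
L = 830 kmol/h, D = 190 kmol/h
R = 830 / 190 = 4.368

4.368


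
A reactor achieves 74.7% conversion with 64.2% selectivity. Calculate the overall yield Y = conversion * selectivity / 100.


Overall yield = conversion (%) * selectivity (%) / 100
Conversion = 74.7%, Selectivity = 64.2%
Y = 74.7 * 64.2 / 100
= 47.9574 %

47.9574 %


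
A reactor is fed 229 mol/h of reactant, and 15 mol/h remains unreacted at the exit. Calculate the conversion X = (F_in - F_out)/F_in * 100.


X = (F_in - F_out) / F_in * 100
Moles reacted = 229 - 15 = 214
X = 214 / 229 * 100
= 0.9345 * 100
= 93.45 %

93.45 %


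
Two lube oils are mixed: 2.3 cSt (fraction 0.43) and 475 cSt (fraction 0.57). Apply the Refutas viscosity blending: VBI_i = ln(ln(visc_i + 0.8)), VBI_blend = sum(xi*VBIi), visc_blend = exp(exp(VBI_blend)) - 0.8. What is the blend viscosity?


Refutas method: VBN_i = 14.534*ln(ln(visc_i + 0.8)) + 10.975, blended linearly by mass fraction; since VBN is linear in VBI_i = ln(ln(visc_i + 0.8)) and the fractions sum to 1, blend VBI directly: visc = exp(exp(VBI_blend)) - 0.8
VBI_1 = ln(ln(2.3 + 0.8)) = 0.123458
VBI_2 = ln(ln(475 + 0.8)) = 1.81889
VBI_blend = 0.43 * 0.123458 + 0.57 * 1.81889 = 1.08985
visc_blend = exp(exp(1.08985)) - 0.8 = 18.77

18.77 cSt


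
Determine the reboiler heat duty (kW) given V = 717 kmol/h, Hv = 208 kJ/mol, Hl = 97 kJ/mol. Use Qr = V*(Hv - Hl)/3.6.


Qr = 717 * (208 - 97) / 3.6 = 717 * 111 / 3.6 = 22110

22110 kW


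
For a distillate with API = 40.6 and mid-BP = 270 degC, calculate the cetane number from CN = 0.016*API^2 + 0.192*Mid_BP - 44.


CN = 0.016 * 40.6^2 + 0.192 * 270 - 44
CN = 26.37376 + 51.84 - 44 = 34.21376

34.21376


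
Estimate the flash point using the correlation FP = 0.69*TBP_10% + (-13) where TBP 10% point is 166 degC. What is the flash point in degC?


FP = 0.69 * 166 + (-13) = 101.54

101.54 degC


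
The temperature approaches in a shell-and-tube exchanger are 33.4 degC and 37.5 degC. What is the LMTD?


LMTD = (dT1 - dT2) / ln(dT1/dT2)
= (33.4 - 37.5) / ln(33.4 / 37.5) = -4.1 / -0.115785 = 35.41

35.41 degC


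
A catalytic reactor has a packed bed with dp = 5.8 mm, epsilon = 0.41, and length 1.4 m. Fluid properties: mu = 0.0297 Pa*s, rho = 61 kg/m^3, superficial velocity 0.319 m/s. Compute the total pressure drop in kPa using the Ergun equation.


dp = 5.8 mm = 0.0058 m
Viscous term = 150*0.0297*0.319*(1-0.41)^2 / (0.0058^2*0.41^3) = 213371
Inertial term = 1.75*61*0.319^2*(1-0.41) / (0.0058*0.41^3) = 16033.3
dP/L = 213371 + 16033.3 = 229404 Pa/m
dP = 229404 * 1.4 / 1000 = 321.2 kPa

321.2 kPa


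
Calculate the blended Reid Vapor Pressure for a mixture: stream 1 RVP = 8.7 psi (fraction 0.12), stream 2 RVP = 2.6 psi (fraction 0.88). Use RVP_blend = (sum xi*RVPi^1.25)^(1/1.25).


Chevron index: RVP_blend = (sum xi*RVPi^1.25)^(1/1.25)
RVP^1.25 terms: 0.12 * 8.7^1.25 + 0.88 * 2.6^1.25 = 4.69836
RVP_blend = 4.69836^(1/1.25) = 3.448

3.448 psi


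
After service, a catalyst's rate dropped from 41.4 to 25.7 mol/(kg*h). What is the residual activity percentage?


Activity (%) = (rate_used / rate_fresh) * 100
rate_used = 25.7, rate_fresh = 41.4
= (25.7 / 41.4) * 100
= 0.6208 * 100 = 62.08

62.08 %


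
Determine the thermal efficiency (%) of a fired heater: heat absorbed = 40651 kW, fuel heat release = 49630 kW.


Furnace efficiency = Q_absorbed / Q_fuel * 100
= 40651 / 49630 * 100 = 81.91

81.91 %


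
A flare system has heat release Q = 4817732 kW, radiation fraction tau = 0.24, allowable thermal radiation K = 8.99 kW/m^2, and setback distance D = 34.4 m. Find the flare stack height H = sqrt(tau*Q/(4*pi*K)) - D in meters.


tau*Q/(4*pi*K) = 0.24 * 4817732 / (4 * pi * 8.99) = 10234.9
sqrt(10234.9) = 101.168
H = 101.168 - 34.4 = 66.77

66.77 m


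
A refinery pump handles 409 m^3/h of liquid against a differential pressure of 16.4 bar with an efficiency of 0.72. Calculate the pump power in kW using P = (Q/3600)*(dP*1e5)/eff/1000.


Q = 409 / 3600 = 0.113611 m^3/s
P = 0.113611 * (16.4 * 1e5) / 0.72 / 1000 = 258.8

258.8 kW


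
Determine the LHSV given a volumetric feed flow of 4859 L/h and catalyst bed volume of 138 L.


LHSV = volumetric feed rate / catalyst volume
= 4859 L/h / 138 L
= 35.21 h^-1

35.21 h^-1


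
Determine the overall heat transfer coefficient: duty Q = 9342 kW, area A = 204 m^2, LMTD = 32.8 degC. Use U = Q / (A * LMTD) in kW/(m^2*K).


From Q = U*A*LMTD, U = Q / (A * LMTD)
U = 9342 / (204 * 32.8) = 9342 / 6691.2 = 1.396

1.396 kW/(m^2*K)


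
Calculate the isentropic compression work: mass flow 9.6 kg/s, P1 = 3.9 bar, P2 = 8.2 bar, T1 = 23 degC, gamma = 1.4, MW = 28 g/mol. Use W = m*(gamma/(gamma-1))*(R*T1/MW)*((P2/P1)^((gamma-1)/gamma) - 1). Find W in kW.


Isentropic work: W = m*(gamma/(gamma-1))*(R*T1/MW)*((P2/P1)^((gamma-1)/gamma) - 1)
T1 = 23 + 273.15 = 296.15 K
Pressure ratio = 8.2 / 3.9 = 2.10256
Exponent = (1.4 - 1)/1.4 = 0.285714
(P2/P1)^exp - 1 = 2.10256^0.285714 - 1 = 0.236556
W = 9.6 * 1.4 / 0.4 * 8.314 * 296.15 / 28 * 0.236556 = 698.9

698.9 kW


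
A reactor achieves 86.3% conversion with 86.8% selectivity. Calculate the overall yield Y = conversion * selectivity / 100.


Overall yield = conversion (%) * selectivity (%) / 100
Conversion = 86.3%, Selectivity = 86.8%
Y = 86.3 * 86.8 / 100
= 74.9084 %

74.9084 %


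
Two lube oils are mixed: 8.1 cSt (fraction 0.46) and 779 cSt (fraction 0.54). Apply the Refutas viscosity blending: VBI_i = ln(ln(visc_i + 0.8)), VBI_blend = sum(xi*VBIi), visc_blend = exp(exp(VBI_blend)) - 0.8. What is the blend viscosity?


Refutas method: VBN_i = 14.534*ln(ln(visc_i + 0.8)) + 10.975, blended linearly by mass fraction; since VBN is linear in VBI_i = ln(ln(visc_i + 0.8)) and the fractions sum to 1, blend VBI directly: visc = exp(exp(VBI_blend)) - 0.8
VBI_1 = ln(ln(8.1 + 0.8)) = 0.782097
VBI_2 = ln(ln(779 + 0.8)) = 1.89597
VBI_blend = 0.46 * 0.782097 + 0.54 * 1.89597 = 1.38359
visc_blend = exp(exp(1.38359)) - 0.8 = 53.21

53.21 cSt


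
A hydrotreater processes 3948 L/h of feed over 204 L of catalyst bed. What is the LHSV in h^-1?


LHSV = volumetric feed rate / catalyst volume
= 3948 L/h / 204 L
= 19.35 h^-1

19.35 h^-1


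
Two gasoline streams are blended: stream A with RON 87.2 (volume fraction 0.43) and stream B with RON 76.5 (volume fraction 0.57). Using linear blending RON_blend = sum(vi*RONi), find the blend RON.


Linear blending: RON_blend = sum(vi * RONi)
Contribution 1: 0.43 * 87.2 = 37.496
Contribution 2: 0.57 * 76.5 = 43.605
RON_blend = 37.496 + 43.605 = 81.101

81.101


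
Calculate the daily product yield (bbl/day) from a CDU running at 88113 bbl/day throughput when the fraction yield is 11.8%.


Crude throughput = 88113 bbl/day
Fraction yield = 11.8%
yield = throughput * fraction / 100
yield = 88113 * 11.8 / 100 = 10397.334

10397.334 bbl/day


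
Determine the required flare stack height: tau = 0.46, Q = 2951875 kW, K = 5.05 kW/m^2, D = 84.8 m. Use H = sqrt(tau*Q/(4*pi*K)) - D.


tau*Q/(4*pi*K) = 0.46 * 2951875 / (4 * pi * 5.05) = 21397.1
sqrt(21397.1) = 146.277
H = 146.277 - 84.8 = 61.48

61.48 m


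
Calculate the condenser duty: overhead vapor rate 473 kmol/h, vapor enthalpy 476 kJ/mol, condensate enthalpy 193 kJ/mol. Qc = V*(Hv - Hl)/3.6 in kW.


Qc = 473 * (476 - 193) / 3.6 = 473 * 283 / 3.6 = 37180

37180 kW


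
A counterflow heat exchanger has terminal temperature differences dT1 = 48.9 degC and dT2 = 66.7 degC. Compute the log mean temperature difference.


LMTD = (dT1 - dT2) / ln(dT1/dT2)
= (48.9 - 66.7) / ln(48.9 / 66.7) = -17.8 / -0.310428 = 57.34

57.34 degC


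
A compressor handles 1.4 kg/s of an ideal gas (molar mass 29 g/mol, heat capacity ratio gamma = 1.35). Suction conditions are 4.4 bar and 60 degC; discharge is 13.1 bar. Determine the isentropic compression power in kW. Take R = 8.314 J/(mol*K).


Isentropic work: W = m*(gamma/(gamma-1))*(R*T1/MW)*((P2/P1)^((gamma-1)/gamma) - 1)
T1 = 60 + 273.15 = 333.15 K
Pressure ratio = 13.1 / 4.4 = 2.97727
Exponent = (1.35 - 1)/1.35 = 0.259259
(P2/P1)^exp - 1 = 2.97727^0.259259 - 1 = 0.326911
W = 1.4 * 1.35 / 0.35 * 8.314 * 333.15 / 29 * 0.326911 = 168.6

168.6 kW


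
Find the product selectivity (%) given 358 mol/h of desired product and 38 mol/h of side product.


Selectivity = desired / (desired + undesired) * 100
Total products = 358 + 38 = 396 mol/h
S = 358 / 396 * 100
= 0.9040 * 100
= 90.40 %

90.40 %


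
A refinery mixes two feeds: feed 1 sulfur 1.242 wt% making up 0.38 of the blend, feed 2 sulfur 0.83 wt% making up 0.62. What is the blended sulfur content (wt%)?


Linear sulfur blending: S_blend = x1*S1 + x2*S2
Contribution 1: 0.38 * 1.242 = 0.47196 wt%
Contribution 2: 0.62 * 0.83 = 0.5146 wt%
S_blend = 0.47196 + 0.5146 = 0.98656

0.98656 wt%


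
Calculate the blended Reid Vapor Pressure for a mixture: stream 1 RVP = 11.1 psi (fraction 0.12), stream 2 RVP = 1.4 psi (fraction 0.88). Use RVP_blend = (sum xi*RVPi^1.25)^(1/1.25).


Chevron index: RVP_blend = (sum xi*RVPi^1.25)^(1/1.25)
RVP^1.25 terms: 0.12 * 11.1^1.25 + 0.88 * 1.4^1.25 = 3.7714
RVP_blend = 3.7714^(1/1.25) = 2.892

2.892 psi


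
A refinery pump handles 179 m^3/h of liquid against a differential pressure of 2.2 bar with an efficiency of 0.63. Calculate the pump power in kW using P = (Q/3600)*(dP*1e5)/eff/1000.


Q = 179 / 3600 = 0.0497222 m^3/s
P = 0.0497222 * (2.2 * 1e5) / 0.63 / 1000 = 17.36

17.36 kW


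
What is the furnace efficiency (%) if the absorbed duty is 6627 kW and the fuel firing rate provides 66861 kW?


Furnace efficiency = Q_absorbed / Q_fuel * 100
= 6627 / 66861 * 100 = 9.912

9.912 %


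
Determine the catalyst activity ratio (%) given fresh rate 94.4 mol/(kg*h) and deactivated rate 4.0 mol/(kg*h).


Activity (%) = (rate_used / rate_fresh) * 100
rate_used = 4.0, rate_fresh = 94.4
= (4.0 / 94.4) * 100
= 0.04237 * 100 = 4.237

4.237 %


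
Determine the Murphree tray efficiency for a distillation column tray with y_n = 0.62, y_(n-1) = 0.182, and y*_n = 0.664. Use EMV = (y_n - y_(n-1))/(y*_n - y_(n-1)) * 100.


Murphree vapor efficiency: EMV = (y_n - y_(n-1)) / (y*_n - y_(n-1)) * 100
EMV = (0.62 - 0.182) / (0.664 - 0.182) * 100 = 0.438 / 0.482 * 100 = 90.87

90.87 %


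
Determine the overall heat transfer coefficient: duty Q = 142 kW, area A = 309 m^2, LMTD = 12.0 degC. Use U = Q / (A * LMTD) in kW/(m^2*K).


From Q = U*A*LMTD, U = Q / (A * LMTD)
U = 142 / (309 * 12.0) = 142 / 3708 = 0.03830

0.03830 kW/(m^2*K)


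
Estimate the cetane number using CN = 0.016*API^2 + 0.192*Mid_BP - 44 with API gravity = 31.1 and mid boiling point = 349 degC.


CN = 0.016 * 31.1^2 + 0.192 * 349 - 44
CN = 15.47536 + 67.008 - 44 = 38.48336

38.48336


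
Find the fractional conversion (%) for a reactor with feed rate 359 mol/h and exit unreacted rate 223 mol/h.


X = (F_in - F_out) / F_in * 100
Moles reacted = 359 - 223 = 136
X = 136 / 359 * 100
= 0.3788 * 100
= 37.88 %

37.88 %


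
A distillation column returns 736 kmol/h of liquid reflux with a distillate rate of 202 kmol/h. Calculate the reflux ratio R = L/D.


Reflux ratio definition: R = L / D (liquid returned / distillate withdrawn)
L = 736 kmol/h, D = 202 kmol/h
R = 736 / 202 = 3.644

3.644


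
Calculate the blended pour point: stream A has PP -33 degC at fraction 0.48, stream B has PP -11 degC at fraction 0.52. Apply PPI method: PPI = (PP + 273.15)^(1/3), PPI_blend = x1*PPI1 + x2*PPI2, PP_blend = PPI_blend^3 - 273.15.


PPI_1 = (-33 + 273.15)^(1/3) = 6.215759
PPI_2 = (-11 + 273.15)^(1/3) = 6.400049
PPI_blend = 0.48 * 6.215759 + 0.52 * 6.400049 = 6.31159
PP_blend = 6.31159^3 - 273.15 = 251.4296 - 273.15 = -21.72

-21.72 degC


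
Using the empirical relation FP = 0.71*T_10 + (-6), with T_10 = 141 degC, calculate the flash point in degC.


FP = 0.71 * 141 + (-6) = 94.11

94.11 degC


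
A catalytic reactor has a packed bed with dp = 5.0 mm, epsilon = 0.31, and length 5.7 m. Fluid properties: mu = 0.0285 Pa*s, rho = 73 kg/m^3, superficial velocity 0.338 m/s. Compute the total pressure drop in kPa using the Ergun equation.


dp = 5.0 mm = 0.005 m
Viscous term = 150*0.0285*0.338*(1-0.31)^2 / (0.005^2*0.31^3) = 923689
Inertial term = 1.75*73*0.338^2*(1-0.31) / (0.005*0.31^3) = 67606.5
dP/L = 923689 + 67606.5 = 991296 Pa/m
dP = 991296 * 5.7 / 1000 = 5650 kPa

5650 kPa


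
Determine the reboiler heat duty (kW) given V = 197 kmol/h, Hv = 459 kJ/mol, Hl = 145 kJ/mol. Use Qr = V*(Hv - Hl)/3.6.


Qr = 197 * (459 - 145) / 3.6 = 197 * 314 / 3.6 = 17180

17180 kW


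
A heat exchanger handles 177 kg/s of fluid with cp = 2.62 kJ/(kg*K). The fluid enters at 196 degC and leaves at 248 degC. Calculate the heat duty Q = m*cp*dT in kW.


Q = m_dot * cp * delta_T
delta_T = 248 - 196 = 52 K
Q = 177 * 2.62 * 52
= 463.74 * 52
= 24114.48 kW

24114.48 kW


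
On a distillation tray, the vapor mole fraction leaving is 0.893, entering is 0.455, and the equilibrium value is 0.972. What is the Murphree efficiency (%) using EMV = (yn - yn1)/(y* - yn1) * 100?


Murphree vapor efficiency: EMV = (y_n - y_(n-1)) / (y*_n - y_(n-1)) * 100
EMV = (0.893 - 0.455) / (0.972 - 0.455) * 100 = 0.438 / 0.517 * 100 = 84.72

84.72 %


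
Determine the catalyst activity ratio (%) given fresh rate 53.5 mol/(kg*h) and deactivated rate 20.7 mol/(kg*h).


Activity (%) = (rate_used / rate_fresh) * 100
rate_used = 20.7, rate_fresh = 53.5
= (20.7 / 53.5) * 100
= 0.3869 * 100 = 38.69

38.69 %


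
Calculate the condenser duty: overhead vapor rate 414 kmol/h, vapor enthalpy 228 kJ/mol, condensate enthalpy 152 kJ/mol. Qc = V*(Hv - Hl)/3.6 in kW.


Qc = 414 * (228 - 152) / 3.6 = 414 * 76 / 3.6 = 8740

8740 kW


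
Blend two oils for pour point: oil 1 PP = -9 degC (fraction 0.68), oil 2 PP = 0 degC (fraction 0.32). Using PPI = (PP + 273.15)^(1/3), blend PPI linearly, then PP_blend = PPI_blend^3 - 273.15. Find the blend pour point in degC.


PPI_1 = (-9 + 273.15)^(1/3) = 6.416283
PPI_2 = (0 + 273.15)^(1/3) = 6.488342
PPI_blend = 0.68 * 6.416283 + 0.32 * 6.488342 = 6.439342
PP_blend = 6.439342^3 - 273.15 = 267.0081 - 273.15 = -6.14

-6.14 degC


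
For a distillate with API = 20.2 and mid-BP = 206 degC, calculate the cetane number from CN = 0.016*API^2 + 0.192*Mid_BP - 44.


CN = 0.016 * 20.2^2 + 0.192 * 206 - 44
CN = 6.52864 + 39.552 - 44 = 2.08064

2.08064


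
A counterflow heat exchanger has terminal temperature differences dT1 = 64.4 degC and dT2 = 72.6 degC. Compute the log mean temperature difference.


LMTD = (dT1 - dT2) / ln(dT1/dT2)
= (64.4 - 72.6) / ln(64.4 / 72.6) = -8.2 / -0.119851 = 68.42

68.42 degC


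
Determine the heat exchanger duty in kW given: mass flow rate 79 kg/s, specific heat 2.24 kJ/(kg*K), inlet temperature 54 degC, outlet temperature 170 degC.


Q = m_dot * cp * delta_T
delta_T = 170 - 54 = 116 K
Q = 79 * 2.24 * 116
= 176.96 * 116
= 20527.36 kW

20527.36 kW


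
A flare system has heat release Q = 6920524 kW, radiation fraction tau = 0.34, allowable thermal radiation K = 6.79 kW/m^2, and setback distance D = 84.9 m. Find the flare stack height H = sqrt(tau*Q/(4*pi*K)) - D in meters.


tau*Q/(4*pi*K) = 0.34 * 6920524 / (4 * pi * 6.79) = 27576.4
sqrt(27576.4) = 166.061
H = 166.061 - 84.9 = 81.16

81.16 m


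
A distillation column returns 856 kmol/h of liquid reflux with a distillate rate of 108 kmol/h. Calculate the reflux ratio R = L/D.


Reflux ratio definition: R = L / D (liquid returned / distillate withdrawn)
L = 856 kmol/h, D = 108 kmol/h
R = 856 / 108 = 7.926

7.926


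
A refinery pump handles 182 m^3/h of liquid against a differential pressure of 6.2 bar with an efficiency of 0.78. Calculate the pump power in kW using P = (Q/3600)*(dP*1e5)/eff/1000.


Q = 182 / 3600 = 0.0505556 m^3/s
P = 0.0505556 * (6.2 * 1e5) / 0.78 / 1000 = 40.19

40.19 kW


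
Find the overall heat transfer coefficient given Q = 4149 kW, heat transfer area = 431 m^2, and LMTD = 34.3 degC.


From Q = U*A*LMTD, U = Q / (A * LMTD)
U = 4149 / (431 * 34.3) = 4149 / 14783.3 = 0.2807

0.2807 kW/(m^2*K)


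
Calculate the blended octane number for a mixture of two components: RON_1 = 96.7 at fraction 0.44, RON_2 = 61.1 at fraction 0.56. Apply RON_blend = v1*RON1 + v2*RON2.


Linear blending: RON_blend = sum(vi * RONi)
Contribution 1: 0.44 * 96.7 = 42.548
Contribution 2: 0.56 * 61.1 = 34.216
RON_blend = 42.548 + 34.216 = 76.764

76.764


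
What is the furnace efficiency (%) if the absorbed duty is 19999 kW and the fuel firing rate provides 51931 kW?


Furnace efficiency = Q_absorbed / Q_fuel * 100
= 19999 / 51931 * 100 = 38.51

38.51 %


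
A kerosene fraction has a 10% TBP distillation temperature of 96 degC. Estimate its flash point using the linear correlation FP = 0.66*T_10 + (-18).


FP = 0.66 * 96 + (-18) = 45.36

45.36 degC


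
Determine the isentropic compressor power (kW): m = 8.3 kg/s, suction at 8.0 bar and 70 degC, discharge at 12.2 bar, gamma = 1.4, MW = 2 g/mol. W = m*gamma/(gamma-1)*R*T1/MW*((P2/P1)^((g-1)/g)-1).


Isentropic work: W = m*(gamma/(gamma-1))*(R*T1/MW)*((P2/P1)^((gamma-1)/gamma) - 1)
T1 = 70 + 273.15 = 343.15 K
Pressure ratio = 12.2 / 8.0 = 1.525
Exponent = (1.4 - 1)/1.4 = 0.285714
(P2/P1)^exp - 1 = 1.525^0.285714 - 1 = 0.128139
W = 8.3 * 1.4 / 0.4 * 8.314 * 343.15 / 2 * 0.128139 = 5310

5310 kW


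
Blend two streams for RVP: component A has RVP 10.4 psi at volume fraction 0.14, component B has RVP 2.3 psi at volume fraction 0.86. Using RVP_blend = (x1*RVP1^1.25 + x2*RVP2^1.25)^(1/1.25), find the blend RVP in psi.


Chevron index: RVP_blend = (sum xi*RVPi^1.25)^(1/1.25)
RVP^1.25 terms: 0.14 * 10.4^1.25 + 0.86 * 2.3^1.25 = 5.05058
RVP_blend = 5.05058^(1/1.25) = 3.653

3.653 psi


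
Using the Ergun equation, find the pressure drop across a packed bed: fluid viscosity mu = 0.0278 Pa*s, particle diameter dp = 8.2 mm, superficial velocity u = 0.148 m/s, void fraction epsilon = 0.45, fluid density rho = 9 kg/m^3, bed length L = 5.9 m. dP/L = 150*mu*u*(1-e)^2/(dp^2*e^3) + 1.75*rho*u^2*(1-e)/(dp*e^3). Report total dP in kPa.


dp = 8.2 mm = 0.0082 m
Viscous term = 150*0.0278*0.148*(1-0.45)^2 / (0.0082^2*0.45^3) = 30469
Inertial term = 1.75*9*0.148^2*(1-0.45) / (0.0082*0.45^3) = 253.931
dP/L = 30469 + 253.931 = 30722.9 Pa/m
dP = 30722.9 * 5.9 / 1000 = 181.3 kPa

181.3 kPa


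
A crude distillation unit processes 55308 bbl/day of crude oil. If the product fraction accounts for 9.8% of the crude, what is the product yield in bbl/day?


Crude throughput = 55308 bbl/day
Fraction yield = 9.8%
yield = throughput * fraction / 100
yield = 55308 * 9.8 / 100 = 5420.184

5420.184 bbl/day


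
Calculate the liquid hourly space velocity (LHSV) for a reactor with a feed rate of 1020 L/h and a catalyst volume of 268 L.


LHSV = volumetric feed rate / catalyst volume
= 1020 L/h / 268 L
= 3.806 h^-1

3.806 h^-1


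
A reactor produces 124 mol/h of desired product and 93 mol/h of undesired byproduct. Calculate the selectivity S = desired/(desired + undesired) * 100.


Selectivity = desired / (desired + undesired) * 100
Total products = 124 + 93 = 217 mol/h
S = 124 / 217 * 100
= 0.5714 * 100
= 57.14 %

57.14 %


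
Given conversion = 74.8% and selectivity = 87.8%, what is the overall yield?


Overall yield = conversion (%) * selectivity (%) / 100
Conversion = 74.8%, Selectivity = 87.8%
Y = 74.8 * 87.8 / 100
= 65.6744 %

65.6744 %


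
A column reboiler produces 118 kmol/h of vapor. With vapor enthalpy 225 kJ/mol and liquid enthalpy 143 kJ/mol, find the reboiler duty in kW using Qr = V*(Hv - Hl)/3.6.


Qr = 118 * (225 - 143) / 3.6 = 118 * 82 / 3.6 = 2688

2688 kW


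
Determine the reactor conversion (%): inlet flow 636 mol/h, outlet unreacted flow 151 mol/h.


X = (F_in - F_out) / F_in * 100
Moles reacted = 636 - 151 = 485
X = 485 / 636 * 100
= 0.7626 * 100
= 76.26 %

76.26 %


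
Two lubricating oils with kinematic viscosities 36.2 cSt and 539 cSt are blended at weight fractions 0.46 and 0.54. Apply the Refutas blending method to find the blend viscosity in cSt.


Refutas method: VBN_i = 14.534*ln(ln(visc_i + 0.8)) + 10.975, blended linearly by mass fraction; since VBN is linear in VBI_i = ln(ln(visc_i + 0.8)) and the fractions sum to 1, blend VBI directly: visc = exp(exp(VBI_blend)) - 0.8
VBI_1 = ln(ln(36.2 + 0.8)) = 1.28396
VBI_2 = ln(ln(539 + 0.8)) = 1.83915
VBI_blend = 0.46 * 1.28396 + 0.54 * 1.83915 = 1.58376
visc_blend = exp(exp(1.58376)) - 0.8 = 129.9

129.9 cSt


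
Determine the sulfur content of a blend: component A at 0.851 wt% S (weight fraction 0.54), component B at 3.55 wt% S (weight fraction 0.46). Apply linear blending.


Linear sulfur blending: S_blend = x1*S1 + x2*S2
Contribution 1: 0.54 * 0.851 = 0.45954 wt%
Contribution 2: 0.46 * 3.55 = 1.633 wt%
S_blend = 0.45954 + 1.633 = 2.09254

2.09254 wt%


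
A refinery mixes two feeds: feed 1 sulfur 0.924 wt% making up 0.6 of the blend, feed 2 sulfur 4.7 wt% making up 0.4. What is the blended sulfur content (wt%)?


Linear sulfur blending: S_blend = x1*S1 + x2*S2
Contribution 1: 0.6 * 0.924 = 0.5544 wt%
Contribution 2: 0.4 * 4.7 = 1.88 wt%
S_blend = 0.5544 + 1.88 = 2.4344

2.4344 wt%


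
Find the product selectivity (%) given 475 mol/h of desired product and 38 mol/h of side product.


Selectivity = desired / (desired + undesired) * 100
Total products = 475 + 38 = 513 mol/h
S = 475 / 513 * 100
= 0.9259 * 100
= 92.59 %

92.59 %


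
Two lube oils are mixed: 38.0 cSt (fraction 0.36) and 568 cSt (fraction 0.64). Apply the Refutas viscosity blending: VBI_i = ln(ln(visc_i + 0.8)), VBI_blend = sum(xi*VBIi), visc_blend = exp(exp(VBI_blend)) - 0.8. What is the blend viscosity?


Refutas method: VBN_i = 14.534*ln(ln(visc_i + 0.8)) + 10.975, blended linearly by mass fraction; since VBN is linear in VBI_i = ln(ln(visc_i + 0.8)) and the fractions sum to 1, blend VBI directly: visc = exp(exp(VBI_blend)) - 0.8
VBI_1 = ln(ln(38.0 + 0.8)) = 1.29703
VBI_2 = ln(ln(568 + 0.8)) = 1.84744
VBI_blend = 0.36 * 1.29703 + 0.64 * 1.84744 = 1.64929
visc_blend = exp(exp(1.64929)) - 0.8 = 181.1

181.1 cSt


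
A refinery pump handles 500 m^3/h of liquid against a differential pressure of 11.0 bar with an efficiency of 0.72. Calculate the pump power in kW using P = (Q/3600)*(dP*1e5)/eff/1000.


Q = 500 / 3600 = 0.138889 m^3/s
P = 0.138889 * (11.0 * 1e5) / 0.72 / 1000 = 212.2

212.2 kW


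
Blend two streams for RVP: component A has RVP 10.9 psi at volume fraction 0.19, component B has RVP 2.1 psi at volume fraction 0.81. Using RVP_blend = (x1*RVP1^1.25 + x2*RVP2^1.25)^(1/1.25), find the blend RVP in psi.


Chevron index: RVP_blend = (sum xi*RVPi^1.25)^(1/1.25)
RVP^1.25 terms: 0.19 * 10.9^1.25 + 0.81 * 2.1^1.25 = 5.81069
RVP_blend = 5.81069^(1/1.25) = 4.087

4.087 psi


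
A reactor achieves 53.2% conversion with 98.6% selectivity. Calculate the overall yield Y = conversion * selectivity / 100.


Overall yield = conversion (%) * selectivity (%) / 100
Conversion = 53.2%, Selectivity = 98.6%
Y = 53.2 * 98.6 / 100
= 52.4552 %

52.4552 %


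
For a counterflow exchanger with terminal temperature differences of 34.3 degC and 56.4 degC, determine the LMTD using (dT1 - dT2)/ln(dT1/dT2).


LMTD = (dT1 - dT2) / ln(dT1/dT2)
= (34.3 - 56.4) / ln(34.3 / 56.4) = -22.1 / -0.497324 = 44.44

44.44 degC


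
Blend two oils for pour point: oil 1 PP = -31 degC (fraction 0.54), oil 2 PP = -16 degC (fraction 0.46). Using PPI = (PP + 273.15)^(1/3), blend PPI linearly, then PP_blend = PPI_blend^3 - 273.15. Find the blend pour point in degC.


PPI_1 = (-31 + 273.15)^(1/3) = 6.232967
PPI_2 = (-16 + 273.15)^(1/3) = 6.359098
PPI_blend = 0.54 * 6.232967 + 0.46 * 6.359098 = 6.290987
PP_blend = 6.290987^3 - 273.15 = 248.9754 - 273.15 = -24.17

-24.17 degC


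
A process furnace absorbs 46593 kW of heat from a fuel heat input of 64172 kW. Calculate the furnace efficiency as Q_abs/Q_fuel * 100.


Furnace efficiency = Q_absorbed / Q_fuel * 100
= 46593 / 64172 * 100 = 72.61

72.61 %


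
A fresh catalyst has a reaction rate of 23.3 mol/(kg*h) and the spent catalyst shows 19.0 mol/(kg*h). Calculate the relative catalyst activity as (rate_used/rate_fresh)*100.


Activity (%) = (rate_used / rate_fresh) * 100
rate_used = 19.0, rate_fresh = 23.3
= (19.0 / 23.3) * 100
= 0.8155 * 100 = 81.55

81.55 %


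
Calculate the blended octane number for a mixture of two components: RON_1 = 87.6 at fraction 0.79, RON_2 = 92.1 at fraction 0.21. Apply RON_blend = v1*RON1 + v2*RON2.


Linear blending: RON_blend = sum(vi * RONi)
Contribution 1: 0.79 * 87.6 = 69.204
Contribution 2: 0.21 * 92.1 = 19.341
RON_blend = 69.204 + 19.341 = 88.545

88.545


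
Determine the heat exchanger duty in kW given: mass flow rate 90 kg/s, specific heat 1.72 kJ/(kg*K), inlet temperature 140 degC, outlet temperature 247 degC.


Q = m_dot * cp * delta_T
delta_T = 247 - 140 = 107 K
Q = 90 * 1.72 * 107
= 154.8 * 107
= 16563.6 kW

16563.6 kW


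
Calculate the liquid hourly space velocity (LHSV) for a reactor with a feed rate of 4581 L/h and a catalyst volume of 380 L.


LHSV = volumetric feed rate / catalyst volume
= 4581 L/h / 380 L
= 12.06 h^-1

12.06 h^-1


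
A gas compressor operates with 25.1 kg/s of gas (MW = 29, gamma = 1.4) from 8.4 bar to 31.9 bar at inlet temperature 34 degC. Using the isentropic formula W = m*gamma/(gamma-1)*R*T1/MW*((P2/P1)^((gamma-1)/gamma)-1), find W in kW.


Isentropic work: W = m*(gamma/(gamma-1))*(R*T1/MW)*((P2/P1)^((gamma-1)/gamma) - 1)
T1 = 34 + 273.15 = 307.15 K
Pressure ratio = 31.9 / 8.4 = 3.79762
Exponent = (1.4 - 1)/1.4 = 0.285714
(P2/P1)^exp - 1 = 3.79762^0.285714 - 1 = 0.464113
W = 25.1 * 1.4 / 0.4 * 8.314 * 307.15 / 29 * 0.464113 = 3590

3590 kW


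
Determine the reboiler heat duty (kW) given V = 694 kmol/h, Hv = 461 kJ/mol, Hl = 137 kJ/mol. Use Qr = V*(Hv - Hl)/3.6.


Qr = 694 * (461 - 137) / 3.6 = 694 * 324 / 3.6 = 62460

62460 kW


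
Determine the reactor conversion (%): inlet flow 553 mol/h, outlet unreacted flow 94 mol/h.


X = (F_in - F_out) / F_in * 100
Moles reacted = 553 - 94 = 459
X = 459 / 553 * 100
= 0.8300 * 100
= 83.00 %

83.00 %


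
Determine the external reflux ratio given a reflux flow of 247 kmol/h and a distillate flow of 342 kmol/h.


Reflux ratio definition: R = L / D (liquid returned / distillate withdrawn)
L = 247 kmol/h, D = 342 kmol/h
R = 247 / 342 = 0.7222

0.7222


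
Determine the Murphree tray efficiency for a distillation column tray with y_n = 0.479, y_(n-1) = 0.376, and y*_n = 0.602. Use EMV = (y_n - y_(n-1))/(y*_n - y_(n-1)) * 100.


Murphree vapor efficiency: EMV = (y_n - y_(n-1)) / (y*_n - y_(n-1)) * 100
EMV = (0.479 - 0.376) / (0.602 - 0.376) * 100 = 0.103 / 0.226 * 100 = 45.58

45.58 %


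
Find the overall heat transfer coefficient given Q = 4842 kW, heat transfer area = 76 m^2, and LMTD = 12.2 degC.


From Q = U*A*LMTD, U = Q / (A * LMTD)
U = 4842 / (76 * 12.2) = 4842 / 927.2 = 5.222

5.222 kW/(m^2*K)


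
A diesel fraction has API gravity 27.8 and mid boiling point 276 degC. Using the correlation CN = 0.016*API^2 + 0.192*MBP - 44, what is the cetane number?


CN = 0.016 * 27.8^2 + 0.192 * 276 - 44
CN = 12.36544 + 52.992 - 44 = 21.35744

21.35744


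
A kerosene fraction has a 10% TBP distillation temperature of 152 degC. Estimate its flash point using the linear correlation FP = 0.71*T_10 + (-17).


FP = 0.71 * 152 + (-17) = 90.92

90.92 degC


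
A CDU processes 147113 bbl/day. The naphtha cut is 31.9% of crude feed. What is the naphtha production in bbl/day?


Crude throughput = 147113 bbl/day
Fraction yield = 31.9%
yield = throughput * fraction / 100
yield = 147113 * 31.9 / 100 = 46929.047

46929.047 bbl/day


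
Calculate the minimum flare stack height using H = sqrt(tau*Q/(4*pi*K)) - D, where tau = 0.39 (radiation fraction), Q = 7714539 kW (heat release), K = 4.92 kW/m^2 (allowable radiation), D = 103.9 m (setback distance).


tau*Q/(4*pi*K) = 0.39 * 7714539 / (4 * pi * 4.92) = 48663.1
sqrt(48663.1) = 220.597
H = 220.597 - 103.9 = 116.7

116.7 m


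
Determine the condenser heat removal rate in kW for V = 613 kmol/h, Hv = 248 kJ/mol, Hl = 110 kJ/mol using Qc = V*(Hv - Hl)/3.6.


Qc = 613 * (248 - 110) / 3.6 = 613 * 138 / 3.6 = 23500

23500 kW


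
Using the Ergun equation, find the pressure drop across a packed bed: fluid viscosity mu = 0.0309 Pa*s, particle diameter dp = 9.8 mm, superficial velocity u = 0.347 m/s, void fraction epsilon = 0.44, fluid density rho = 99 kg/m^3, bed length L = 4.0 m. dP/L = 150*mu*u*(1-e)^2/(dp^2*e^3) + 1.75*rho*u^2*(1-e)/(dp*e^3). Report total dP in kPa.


dp = 9.8 mm = 0.0098 m
Viscous term = 150*0.0309*0.347*(1-0.44)^2 / (0.0098^2*0.44^3) = 61651.7
Inertial term = 1.75*99*0.347^2*(1-0.44) / (0.0098*0.44^3) = 13993.8
dP/L = 61651.7 + 13993.8 = 75645.5 Pa/m
dP = 75645.5 * 4.0 / 1000 = 302.6 kPa

302.6 kPa


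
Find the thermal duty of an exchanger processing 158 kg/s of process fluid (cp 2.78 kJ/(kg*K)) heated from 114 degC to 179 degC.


Q = m_dot * cp * delta_T
delta_T = 179 - 114 = 65 K
Q = 158 * 2.78 * 65
= 439.24 * 65
= 28550.6 kW

28550.6 kW


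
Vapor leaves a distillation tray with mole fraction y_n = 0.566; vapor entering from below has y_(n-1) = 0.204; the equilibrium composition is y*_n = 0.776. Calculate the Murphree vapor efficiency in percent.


Murphree vapor efficiency: EMV = (y_n - y_(n-1)) / (y*_n - y_(n-1)) * 100
EMV = (0.566 - 0.204) / (0.776 - 0.204) * 100 = 0.362 / 0.572 * 100 = 63.29

63.29 %


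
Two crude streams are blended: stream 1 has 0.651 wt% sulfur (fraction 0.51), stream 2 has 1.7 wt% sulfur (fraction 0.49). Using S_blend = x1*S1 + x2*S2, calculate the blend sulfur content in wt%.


Linear sulfur blending: S_blend = x1*S1 + x2*S2
Contribution 1: 0.51 * 0.651 = 0.33201 wt%
Contribution 2: 0.49 * 1.7 = 0.833 wt%
S_blend = 0.33201 + 0.833 = 1.16501

1.16501 wt%


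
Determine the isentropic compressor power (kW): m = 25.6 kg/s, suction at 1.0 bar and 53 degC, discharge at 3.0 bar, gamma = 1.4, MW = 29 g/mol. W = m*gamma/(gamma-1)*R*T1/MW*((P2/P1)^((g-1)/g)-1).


Isentropic work: W = m*(gamma/(gamma-1))*(R*T1/MW)*((P2/P1)^((gamma-1)/gamma) - 1)
T1 = 53 + 273.15 = 326.15 K
Pressure ratio = 3.0 / 1.0 = 3
Exponent = (1.4 - 1)/1.4 = 0.285714
(P2/P1)^exp - 1 = 3^0.285714 - 1 = 0.368738
W = 25.6 * 1.4 / 0.4 * 8.314 * 326.15 / 29 * 0.368738 = 3089

3089 kW


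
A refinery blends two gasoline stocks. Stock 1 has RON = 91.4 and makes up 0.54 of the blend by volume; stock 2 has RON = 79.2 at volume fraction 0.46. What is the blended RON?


Linear blending: RON_blend = sum(vi * RONi)
Contribution 1: 0.54 * 91.4 = 49.356
Contribution 2: 0.46 * 79.2 = 36.432
RON_blend = 49.356 + 36.432 = 85.788

85.788


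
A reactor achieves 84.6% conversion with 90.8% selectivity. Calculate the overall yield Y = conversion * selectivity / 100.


Overall yield = conversion (%) * selectivity (%) / 100
Conversion = 84.6%, Selectivity = 90.8%
Y = 84.6 * 90.8 / 100
= 76.8168 %

76.8168 %


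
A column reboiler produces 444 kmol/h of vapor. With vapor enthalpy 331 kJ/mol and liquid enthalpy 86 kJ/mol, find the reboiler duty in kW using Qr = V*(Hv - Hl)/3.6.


Qr = 444 * (331 - 86) / 3.6 = 444 * 245 / 3.6 = 30220

30220 kW


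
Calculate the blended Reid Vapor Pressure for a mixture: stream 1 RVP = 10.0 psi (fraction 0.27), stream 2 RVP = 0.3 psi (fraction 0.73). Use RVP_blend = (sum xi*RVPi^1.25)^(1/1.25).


Chevron index: RVP_blend = (sum xi*RVPi^1.25)^(1/1.25)
RVP^1.25 terms: 0.27 * 10.0^1.25 + 0.73 * 0.3^1.25 = 4.96343
RVP_blend = 4.96343^(1/1.25) = 3.603

3.603 psi


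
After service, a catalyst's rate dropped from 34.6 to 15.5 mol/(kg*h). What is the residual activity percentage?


Activity (%) = (rate_used / rate_fresh) * 100
rate_used = 15.5, rate_fresh = 34.6
= (15.5 / 34.6) * 100
= 0.4480 * 100 = 44.80

44.80 %


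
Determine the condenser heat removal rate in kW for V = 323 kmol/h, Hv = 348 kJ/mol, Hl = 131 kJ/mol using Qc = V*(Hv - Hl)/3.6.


Qc = 323 * (348 - 131) / 3.6 = 323 * 217 / 3.6 = 19470

19470 kW
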